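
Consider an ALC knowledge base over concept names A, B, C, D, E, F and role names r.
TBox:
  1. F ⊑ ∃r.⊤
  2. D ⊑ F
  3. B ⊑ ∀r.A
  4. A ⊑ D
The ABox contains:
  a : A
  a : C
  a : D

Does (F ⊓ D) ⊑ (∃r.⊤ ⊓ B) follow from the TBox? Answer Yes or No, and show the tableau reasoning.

1. (F ⊓ D) ⊑ (∃r.⊤ ⊓ B)  ⇔  ((F ⊓ D) ⊓ (∀r.⊥ ⊔ ¬B)) unsat w.r.t. T
   apply at x₀: F⊑∃r.⊤
   open: L(x₀) ⊇ {D, F, ¬B, ∃r.⊤} (+ ∃-successors)
2. Hence (F ⊓ D) ⊑ (∃r.⊤ ⊓ B): not entailed.

No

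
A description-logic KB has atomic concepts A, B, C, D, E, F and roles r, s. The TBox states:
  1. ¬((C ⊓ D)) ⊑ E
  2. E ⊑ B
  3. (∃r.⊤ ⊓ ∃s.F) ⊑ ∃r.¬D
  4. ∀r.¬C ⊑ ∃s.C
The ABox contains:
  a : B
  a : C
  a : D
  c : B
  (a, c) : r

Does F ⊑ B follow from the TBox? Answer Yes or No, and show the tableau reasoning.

1. F ⊑ B  ⇔  (F ⊓ ¬B) unsat w.r.t. T
   open: L(x₀) ⊇ {C, D, F, ¬B, ¬E, …} (+ ∃-successors)
2. Hence F ⊑ B: not entailed.

No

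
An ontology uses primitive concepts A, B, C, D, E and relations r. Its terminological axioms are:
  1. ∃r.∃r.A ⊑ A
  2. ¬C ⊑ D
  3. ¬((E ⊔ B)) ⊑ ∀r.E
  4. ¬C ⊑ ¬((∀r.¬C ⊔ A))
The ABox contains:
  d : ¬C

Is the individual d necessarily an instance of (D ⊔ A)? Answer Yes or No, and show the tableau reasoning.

Yes

1. d : (D ⊔ A)?  L(d) = {¬C} ∪ {(¬D ⊓ ¬A)}
   clash {D, ¬D} at d — d ∈ (D ⊔ A)
2. Hence d : (D ⊔ A): entailed.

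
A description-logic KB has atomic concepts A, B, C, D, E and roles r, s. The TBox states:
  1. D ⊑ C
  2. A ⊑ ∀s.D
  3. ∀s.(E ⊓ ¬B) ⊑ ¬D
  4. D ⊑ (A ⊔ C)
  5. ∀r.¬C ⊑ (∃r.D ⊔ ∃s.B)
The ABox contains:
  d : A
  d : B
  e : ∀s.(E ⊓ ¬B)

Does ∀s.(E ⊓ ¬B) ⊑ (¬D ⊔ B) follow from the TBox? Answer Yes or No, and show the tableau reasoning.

1. ∀s.(E ⊓ ¬B) ⊑ (¬D ⊔ B)  ⇔  (∀s.(E ⊓ ¬B) ⊓ (D ⊓ ¬B)) unsat w.r.t. T
   all branches close; clash {D, ¬D} at x₀
2. Hence ∀s.(E ⊓ ¬B) ⊑ (¬D ⊔ B): entailed.

Yes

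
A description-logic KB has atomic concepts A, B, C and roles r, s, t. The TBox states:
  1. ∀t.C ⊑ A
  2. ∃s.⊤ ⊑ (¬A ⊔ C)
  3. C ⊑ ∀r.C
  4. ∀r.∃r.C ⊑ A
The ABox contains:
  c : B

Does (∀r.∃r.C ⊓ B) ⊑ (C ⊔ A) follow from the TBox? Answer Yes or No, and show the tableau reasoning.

1. (∀r.∃r.C ⊓ B) ⊑ (C ⊔ A)  ⇔  ((∀r.∃r.C ⊓ B) ⊓ (¬C ⊓ ¬A)) unsat w.r.t. T
   all branches close; clash {A, ¬A} at x₀
2. Hence (∀r.∃r.C ⊓ B) ⊑ (C ⊔ A): entailed.

Yes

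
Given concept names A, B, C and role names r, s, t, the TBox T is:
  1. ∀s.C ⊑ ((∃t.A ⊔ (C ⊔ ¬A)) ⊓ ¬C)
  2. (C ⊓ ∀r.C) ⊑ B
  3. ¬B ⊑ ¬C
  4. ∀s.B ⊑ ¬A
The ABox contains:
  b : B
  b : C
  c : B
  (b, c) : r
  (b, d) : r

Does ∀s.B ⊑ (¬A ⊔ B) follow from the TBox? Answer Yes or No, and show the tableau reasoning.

1. ∀s.B ⊑ (¬A ⊔ B)  ⇔  (∀s.B ⊓ (A ⊓ ¬B)) unsat w.r.t. T
   all branches close; clash {A, ¬A} at x₀
2. Hence ∀s.B ⊑ (¬A ⊔ B): entailed.

Yes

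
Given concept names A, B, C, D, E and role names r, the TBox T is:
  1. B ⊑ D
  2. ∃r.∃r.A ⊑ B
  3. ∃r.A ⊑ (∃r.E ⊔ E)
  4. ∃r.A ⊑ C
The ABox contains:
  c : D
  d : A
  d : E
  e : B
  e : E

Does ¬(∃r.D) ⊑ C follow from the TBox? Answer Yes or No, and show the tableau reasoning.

1. ¬(∃r.D) ⊑ C  ⇔  (∀r.¬D ⊓ ¬C) unsat w.r.t. T
   open: L(x₀) ⊇ {¬B, ¬C, ∀r.¬A, ∀r.¬D, ∀r.∀r.¬A}
2. Hence ¬(∃r.D) ⊑ C: not entailed.

No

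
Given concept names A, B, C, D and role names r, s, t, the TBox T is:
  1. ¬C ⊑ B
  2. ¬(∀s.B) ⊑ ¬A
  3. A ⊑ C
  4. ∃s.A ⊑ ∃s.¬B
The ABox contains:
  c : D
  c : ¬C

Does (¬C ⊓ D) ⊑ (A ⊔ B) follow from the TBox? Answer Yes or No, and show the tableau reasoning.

1. (¬C ⊓ D) ⊑ (A ⊔ B)  ⇔  ((¬C ⊓ D) ⊓ (¬A ⊓ ¬B)) unsat w.r.t. T
   all branches close; clash {B, ¬B} at x₀
2. Hence (¬C ⊓ D) ⊑ (A ⊔ B): entailed.

Yes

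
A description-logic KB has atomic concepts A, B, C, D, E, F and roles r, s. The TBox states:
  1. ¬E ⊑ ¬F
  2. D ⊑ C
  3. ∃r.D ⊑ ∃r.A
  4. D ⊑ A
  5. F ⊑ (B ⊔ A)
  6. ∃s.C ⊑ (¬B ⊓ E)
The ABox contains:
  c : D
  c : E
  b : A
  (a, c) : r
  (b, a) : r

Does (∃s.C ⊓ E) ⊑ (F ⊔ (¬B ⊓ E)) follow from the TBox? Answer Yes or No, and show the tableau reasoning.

1. (∃s.C ⊓ E) ⊑ (F ⊔ (¬B ⊓ E))  ⇔  ((∃s.C ⊓ E) ⊓ (¬F ⊓ (B ⊔ ¬E))) unsat w.r.t. T
   all branches close; clash {E, ¬E} at x₀
2. Hence (∃s.C ⊓ E) ⊑ (F ⊔ (¬B ⊓ E)): entailed.

Yes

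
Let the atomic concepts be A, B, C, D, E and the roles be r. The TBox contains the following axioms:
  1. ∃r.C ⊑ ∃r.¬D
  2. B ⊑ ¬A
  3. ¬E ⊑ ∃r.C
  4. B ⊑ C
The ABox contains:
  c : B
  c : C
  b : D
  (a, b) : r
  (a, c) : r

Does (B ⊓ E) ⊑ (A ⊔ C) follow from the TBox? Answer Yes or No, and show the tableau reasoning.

1. (B ⊓ E) ⊑ (A ⊔ C)  ⇔  ((B ⊓ E) ⊓ (¬A ⊓ ¬C)) unsat w.r.t. T
   all branches close; clash {C, ¬C} at x₀
2. Hence (B ⊓ E) ⊑ (A ⊔ C): entailed.

Yes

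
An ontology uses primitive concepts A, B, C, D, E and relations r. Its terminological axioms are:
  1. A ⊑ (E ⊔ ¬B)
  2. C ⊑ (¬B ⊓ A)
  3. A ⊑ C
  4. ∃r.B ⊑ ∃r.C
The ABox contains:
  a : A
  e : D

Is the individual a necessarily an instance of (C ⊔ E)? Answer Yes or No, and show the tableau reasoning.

1. a : (C ⊔ E)?  L(a) = {A} ∪ {(¬C ⊓ ¬E)}
   clash {C, ¬C} at a — a ∈ (C ⊔ E)
2. Hence a : (C ⊔ E): entailed.

Yes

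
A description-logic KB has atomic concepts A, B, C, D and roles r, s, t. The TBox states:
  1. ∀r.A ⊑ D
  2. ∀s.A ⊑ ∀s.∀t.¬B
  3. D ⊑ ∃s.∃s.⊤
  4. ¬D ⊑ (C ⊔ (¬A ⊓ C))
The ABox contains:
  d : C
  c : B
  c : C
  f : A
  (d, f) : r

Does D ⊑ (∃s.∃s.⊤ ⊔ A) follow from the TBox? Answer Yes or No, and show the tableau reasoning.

1. D ⊑ (∃s.∃s.⊤ ⊔ A)  ⇔  (D ⊓ (∀s.∀s.⊥ ⊓ ¬A)) unsat w.r.t. T
   all branches close; clash ⊥ at an ∃-successor
2. Hence D ⊑ (∃s.∃s.⊤ ⊔ A): entailed.

Yes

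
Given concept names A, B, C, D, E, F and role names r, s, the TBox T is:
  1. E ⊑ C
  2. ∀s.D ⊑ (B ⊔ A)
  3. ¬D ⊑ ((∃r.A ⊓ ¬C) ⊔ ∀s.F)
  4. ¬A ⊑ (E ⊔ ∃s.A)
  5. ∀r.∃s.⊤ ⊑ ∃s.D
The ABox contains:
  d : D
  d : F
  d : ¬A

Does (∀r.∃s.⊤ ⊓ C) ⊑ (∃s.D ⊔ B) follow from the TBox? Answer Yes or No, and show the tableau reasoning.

1. (∀r.∃s.⊤ ⊓ C) ⊑ (∃s.D ⊔ B)  ⇔  ((∀r.∃s.⊤ ⊓ C) ⊓ (∀s.¬D ⊓ ¬B)) unsat w.r.t. T
   all branches close; clash {D, ¬D} at an ∃-successor
2. Hence (∀r.∃s.⊤ ⊓ C) ⊑ (∃s.D ⊔ B): entailed.

Yes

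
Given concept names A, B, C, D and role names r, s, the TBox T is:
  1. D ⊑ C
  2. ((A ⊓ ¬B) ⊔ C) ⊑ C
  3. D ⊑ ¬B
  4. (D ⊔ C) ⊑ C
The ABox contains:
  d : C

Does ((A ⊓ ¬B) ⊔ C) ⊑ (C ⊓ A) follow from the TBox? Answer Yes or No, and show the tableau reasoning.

1. ((A ⊓ ¬B) ⊔ C) ⊑ (C ⊓ A)  ⇔  (((A ⊓ ¬B) ⊔ C) ⊓ (¬C ⊔ ¬A)) unsat w.r.t. T
   apply at x₀: ((A ⊓ ¬B) ⊔ C)⊑C
   open: L(x₀) ⊇ {C, ¬A, ¬D}
2. Hence ((A ⊓ ¬B) ⊔ C) ⊑ (C ⊓ A): not entailed.

No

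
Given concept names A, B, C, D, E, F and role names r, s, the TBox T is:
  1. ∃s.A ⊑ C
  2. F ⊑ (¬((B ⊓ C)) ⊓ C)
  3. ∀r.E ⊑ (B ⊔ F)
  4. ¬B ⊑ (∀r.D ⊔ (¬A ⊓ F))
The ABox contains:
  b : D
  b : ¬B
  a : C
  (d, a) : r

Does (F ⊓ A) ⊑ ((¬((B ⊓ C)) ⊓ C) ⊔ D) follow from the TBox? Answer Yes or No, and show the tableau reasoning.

1. (F ⊓ A) ⊑ ((¬((B ⊓ C)) ⊓ C) ⊔ D)  ⇔  ((F ⊓ A) ⊓ (((B ⊓ C) ⊔ ¬C) ⊓ ¬D)) unsat w.r.t. T
   all branches close; clash {C, ¬C} at x₀
2. Hence (F ⊓ A) ⊑ ((¬((B ⊓ C)) ⊓ C) ⊔ D): entailed.

Yes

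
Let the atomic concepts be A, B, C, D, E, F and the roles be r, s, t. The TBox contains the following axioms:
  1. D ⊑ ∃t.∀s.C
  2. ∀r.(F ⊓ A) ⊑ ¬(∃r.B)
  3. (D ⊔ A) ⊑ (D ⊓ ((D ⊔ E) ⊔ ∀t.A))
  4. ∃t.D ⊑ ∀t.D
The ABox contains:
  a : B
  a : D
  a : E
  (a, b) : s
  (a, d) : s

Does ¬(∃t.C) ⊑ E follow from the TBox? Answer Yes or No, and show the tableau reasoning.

No

1. ¬(∃t.C) ⊑ E  ⇔  (∀t.¬C ⊓ ¬E) unsat w.r.t. T
   open: L(x₀) ⊇ {¬A, ¬D, ¬E, ∀t.¬C, ∀t.¬D, …} (+ ∃-successors)
2. Hence ¬(∃t.C) ⊑ E: not entailed.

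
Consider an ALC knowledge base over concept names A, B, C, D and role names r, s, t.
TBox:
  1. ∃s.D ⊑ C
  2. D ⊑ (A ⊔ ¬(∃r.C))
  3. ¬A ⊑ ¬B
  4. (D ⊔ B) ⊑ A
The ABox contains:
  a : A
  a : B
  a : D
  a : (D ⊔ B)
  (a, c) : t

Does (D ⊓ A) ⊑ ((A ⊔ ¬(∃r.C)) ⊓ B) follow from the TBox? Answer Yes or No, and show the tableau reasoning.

1. (D ⊓ A) ⊑ ((A ⊔ ¬(∃r.C)) ⊓ B)  ⇔  ((D ⊓ A) ⊓ ((¬A ⊓ ∃r.C) ⊔ ¬B)) unsat w.r.t. T
   apply at x₀: D⊑(A ⊔ ¬(∃r.C))
   open: L(x₀) ⊇ {A, D, ¬B, ∀s.¬D}
2. Hence (D ⊓ A) ⊑ ((A ⊔ ¬(∃r.C)) ⊓ B): not entailed.

No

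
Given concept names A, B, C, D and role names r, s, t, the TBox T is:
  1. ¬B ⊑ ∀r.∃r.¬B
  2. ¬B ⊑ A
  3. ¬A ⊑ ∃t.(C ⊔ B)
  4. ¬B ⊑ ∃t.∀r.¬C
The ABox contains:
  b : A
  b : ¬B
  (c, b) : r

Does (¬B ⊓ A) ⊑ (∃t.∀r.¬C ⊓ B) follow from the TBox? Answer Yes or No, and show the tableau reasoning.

1. (¬B ⊓ A) ⊑ (∃t.∀r.¬C ⊓ B)  ⇔  ((¬B ⊓ A) ⊓ (∀t.∃r.C ⊔ ¬B)) unsat w.r.t. T
   apply at x₀: ¬B⊑∀r.∃r.¬B; ¬B⊑∃t.∀r.¬C
   open: L(x₀) ⊇ {A, ¬B, ∀r.∃r.¬B, ∃t.∀r.¬C} (+ ∃-successors)
2. Hence (¬B ⊓ A) ⊑ (∃t.∀r.¬C ⊓ B): not entailed.

No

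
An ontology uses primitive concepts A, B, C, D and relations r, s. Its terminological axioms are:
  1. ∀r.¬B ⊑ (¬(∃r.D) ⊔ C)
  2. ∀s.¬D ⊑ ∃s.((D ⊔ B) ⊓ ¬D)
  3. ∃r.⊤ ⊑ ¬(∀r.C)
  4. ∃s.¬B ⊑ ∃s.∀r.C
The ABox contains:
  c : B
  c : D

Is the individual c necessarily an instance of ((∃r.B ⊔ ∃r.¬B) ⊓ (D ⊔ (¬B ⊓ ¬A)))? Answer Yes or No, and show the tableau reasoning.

No

1. c : ((∃r.B ⊔ ∃r.¬B) ⊓ (D ⊔ (¬B ⊓ ¬A)))?  L(c) = {B, D} ∪ {((∀r.¬B ⊓ ∀r.B) ⊔ (¬D ⊓ (B ⊔ A)))}
   open: L(c) ⊇ {B, D, ∀r.B, ∀r.¬B, ∀r.¬D, …} (+ ∃-successors) — c ∉ ((∃r.B ⊔ ∃r.¬B) ⊓ (D ⊔ (¬B ⊓ ¬A))) possible
2. Hence c : ((∃r.B ⊔ ∃r.¬B) ⊓ (D ⊔ (¬B ⊓ ¬A))): not entailed.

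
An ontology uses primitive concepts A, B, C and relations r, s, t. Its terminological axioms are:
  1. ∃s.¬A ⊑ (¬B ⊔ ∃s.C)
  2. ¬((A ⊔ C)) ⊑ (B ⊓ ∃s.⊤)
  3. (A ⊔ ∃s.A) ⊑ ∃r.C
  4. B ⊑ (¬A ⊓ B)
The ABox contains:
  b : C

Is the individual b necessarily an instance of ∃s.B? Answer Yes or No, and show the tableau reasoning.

1. b : ∃s.B?  L(b) = {C} ∪ {∀s.¬B}
   open: L(b) ⊇ {C, ¬A, ¬B, ∀s.A, ∀s.¬A, …} — b ∉ ∃s.B possible
2. Hence b : ∃s.B: not entailed.

No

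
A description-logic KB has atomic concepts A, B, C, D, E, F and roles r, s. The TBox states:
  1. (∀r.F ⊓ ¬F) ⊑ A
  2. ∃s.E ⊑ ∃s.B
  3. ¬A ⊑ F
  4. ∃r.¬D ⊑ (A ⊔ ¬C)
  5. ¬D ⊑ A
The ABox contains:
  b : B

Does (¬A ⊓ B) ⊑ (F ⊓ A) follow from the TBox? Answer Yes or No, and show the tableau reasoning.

1. (¬A ⊓ B) ⊑ (F ⊓ A)  ⇔  ((¬A ⊓ B) ⊓ (¬F ⊔ ¬A)) unsat w.r.t. T
   apply at x₀: ¬A⊑F
   open: L(x₀) ⊇ {B, D, F, ¬A, ∀r.D, …}
2. Hence (¬A ⊓ B) ⊑ (F ⊓ A): not entailed.

No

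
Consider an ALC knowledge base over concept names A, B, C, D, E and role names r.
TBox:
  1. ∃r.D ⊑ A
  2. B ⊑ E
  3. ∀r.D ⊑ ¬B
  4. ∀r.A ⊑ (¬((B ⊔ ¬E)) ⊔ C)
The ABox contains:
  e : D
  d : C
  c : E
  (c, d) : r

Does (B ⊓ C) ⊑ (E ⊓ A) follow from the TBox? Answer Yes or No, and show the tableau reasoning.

No

1. (B ⊓ C) ⊑ (E ⊓ A)  ⇔  ((B ⊓ C) ⊓ (¬E ⊔ ¬A)) unsat w.r.t. T
   apply at x₀: B⊑E
   open: L(x₀) ⊇ {B, C, E, ¬A, ∀r.¬D, …} (+ ∃-successors)
2. Hence (B ⊓ C) ⊑ (E ⊓ A): not entailed.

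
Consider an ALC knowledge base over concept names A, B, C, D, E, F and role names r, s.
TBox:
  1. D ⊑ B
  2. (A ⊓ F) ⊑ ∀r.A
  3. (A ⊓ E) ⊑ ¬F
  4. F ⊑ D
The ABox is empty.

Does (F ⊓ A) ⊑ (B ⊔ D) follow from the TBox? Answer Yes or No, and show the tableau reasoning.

1. (F ⊓ A) ⊑ (B ⊔ D)  ⇔  ((F ⊓ A) ⊓ (¬B ⊓ ¬D)) unsat w.r.t. T
   all branches close; clash {D, ¬D} at x₀
2. Hence (F ⊓ A) ⊑ (B ⊔ D): entailed.

Yes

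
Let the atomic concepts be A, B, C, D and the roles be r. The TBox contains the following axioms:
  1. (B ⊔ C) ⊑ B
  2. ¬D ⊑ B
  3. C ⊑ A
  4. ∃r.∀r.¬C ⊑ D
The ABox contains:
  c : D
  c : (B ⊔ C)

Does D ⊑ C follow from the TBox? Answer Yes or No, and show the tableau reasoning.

1. D ⊑ C  ⇔  (D ⊓ ¬C) unsat w.r.t. T
   open: L(x₀) ⊇ {D, ¬B, ¬C}
2. Hence D ⊑ C: not entailed.

No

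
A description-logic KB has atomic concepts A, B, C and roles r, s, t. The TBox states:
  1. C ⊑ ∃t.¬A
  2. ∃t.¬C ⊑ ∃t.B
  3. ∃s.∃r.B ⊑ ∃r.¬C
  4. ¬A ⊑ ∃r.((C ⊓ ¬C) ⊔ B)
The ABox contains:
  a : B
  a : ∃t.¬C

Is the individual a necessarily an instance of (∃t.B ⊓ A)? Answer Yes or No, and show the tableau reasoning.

1. a : (∃t.B ⊓ A)?  L(a) = {B, ∃t.¬C} ∪ {(∀t.¬B ⊔ ¬A)}
   apply at a: ∃t.¬C⊑∃t.B
   open: L(a) ⊇ {B, ¬A, ¬C, ∀s.∀r.¬B, ∃r.((C ⊓ ¬C) ⊔ B), …} (+ ∃-successors) — a ∉ (∃t.B ⊓ A) possible
2. Hence a : (∃t.B ⊓ A): not entailed.

No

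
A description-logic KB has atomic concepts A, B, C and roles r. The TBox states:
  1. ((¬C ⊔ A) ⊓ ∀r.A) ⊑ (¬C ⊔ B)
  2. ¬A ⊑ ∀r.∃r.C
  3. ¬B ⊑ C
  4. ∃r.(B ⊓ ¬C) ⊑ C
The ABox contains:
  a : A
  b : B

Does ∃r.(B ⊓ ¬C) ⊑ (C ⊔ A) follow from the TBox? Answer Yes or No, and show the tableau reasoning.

1. ∃r.(B ⊓ ¬C) ⊑ (C ⊔ A)  ⇔  (∃r.(B ⊓ ¬C) ⊓ (¬C ⊓ ¬A)) unsat w.r.t. T
   all branches close; clash {C, ¬C} at x₀
2. Hence ∃r.(B ⊓ ¬C) ⊑ (C ⊔ A): entailed.

Yes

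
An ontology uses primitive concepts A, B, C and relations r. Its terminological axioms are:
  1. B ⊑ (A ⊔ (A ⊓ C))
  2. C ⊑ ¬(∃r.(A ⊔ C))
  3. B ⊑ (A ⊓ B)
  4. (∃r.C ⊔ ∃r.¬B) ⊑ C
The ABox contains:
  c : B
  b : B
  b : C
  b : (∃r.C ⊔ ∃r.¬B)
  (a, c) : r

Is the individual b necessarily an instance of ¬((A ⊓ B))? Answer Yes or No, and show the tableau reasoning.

No

1. b : ¬((A ⊓ B))?  L(b) = {B, C, (∃r.C ⊔ ∃r.¬B)} ∪ {(A ⊓ B)}
   apply at b: B⊑(A ⊔ (A ⊓ C)); C⊑¬(∃r.(A ⊔ C))
   open: L(b) ⊇ {A, B, C, ∀r.(¬A ⊓ ¬C), ∃r.¬B} (+ ∃-successors) — b ∉ ¬((A ⊓ B)) possible
2. Hence b : ¬((A ⊓ B)): not entailed.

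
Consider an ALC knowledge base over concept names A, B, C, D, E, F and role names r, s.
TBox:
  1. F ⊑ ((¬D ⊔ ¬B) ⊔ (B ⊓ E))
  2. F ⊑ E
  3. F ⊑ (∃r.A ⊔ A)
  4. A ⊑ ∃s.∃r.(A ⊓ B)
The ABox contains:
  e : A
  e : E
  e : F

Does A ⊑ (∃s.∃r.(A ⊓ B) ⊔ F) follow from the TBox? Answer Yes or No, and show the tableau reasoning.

Yes

1. A ⊑ (∃s.∃r.(A ⊓ B) ⊔ F)  ⇔  (A ⊓ (∀s.∀r.(¬A ⊔ ¬B) ⊓ ¬F)) unsat w.r.t. T
   all branches close; clash {B, ¬B} at an ∃-successor
2. Hence A ⊑ (∃s.∃r.(A ⊓ B) ⊔ F): entailed.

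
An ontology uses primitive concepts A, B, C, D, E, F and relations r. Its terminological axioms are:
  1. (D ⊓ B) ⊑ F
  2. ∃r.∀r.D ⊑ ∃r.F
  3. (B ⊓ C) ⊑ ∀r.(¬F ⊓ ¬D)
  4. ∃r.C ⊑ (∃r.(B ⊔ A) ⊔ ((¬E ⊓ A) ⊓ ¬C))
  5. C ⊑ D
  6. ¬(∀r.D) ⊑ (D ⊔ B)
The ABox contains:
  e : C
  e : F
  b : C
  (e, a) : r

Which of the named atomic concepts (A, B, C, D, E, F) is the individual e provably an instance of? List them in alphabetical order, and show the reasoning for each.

{C, D, F}

1. e : A?  L(e) = {C, F} ∪ {¬A}
   apply at e: C⊑D
   open: L(e) ⊇ {C, D, F, ¬A, ¬B, …} — e ∉ A possible
2. e : B?  L(e) = {C, F} ∪ {¬B}
   apply at e: C⊑D
   open: L(e) ⊇ {C, D, F, ¬B, ∀r.D, …} — e ∉ B possible
3. e : C?  L(e) = {C, F} ∪ {¬C}
   clash {C, ¬C} at e — e ∈ C
4. e : D?  L(e) = {C, F} ∪ {¬D}
   clash {D, ¬D} at e — e ∈ D
5. e : E?  L(e) = {C, F} ∪ {¬E}
   apply at e: C⊑D
   open: L(e) ⊇ {C, D, F, ¬B, ¬E, …} — e ∉ E possible
6. e : F?  L(e) = {C, F} ∪ {¬F}
   clash {F, ¬F} at e — e ∈ F
7. Entailed for e: {C, D, F}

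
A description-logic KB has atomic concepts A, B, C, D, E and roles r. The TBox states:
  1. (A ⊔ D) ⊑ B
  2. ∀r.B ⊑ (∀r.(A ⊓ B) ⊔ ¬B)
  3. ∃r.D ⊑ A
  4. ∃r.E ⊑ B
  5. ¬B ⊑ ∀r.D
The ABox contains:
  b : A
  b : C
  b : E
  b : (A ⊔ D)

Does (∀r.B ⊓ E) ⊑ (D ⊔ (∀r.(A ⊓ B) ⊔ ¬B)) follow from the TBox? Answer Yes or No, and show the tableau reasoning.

Yes

1. (∀r.B ⊓ E) ⊑ (D ⊔ (∀r.(A ⊓ B) ⊔ ¬B))  ⇔  ((∀r.B ⊓ E) ⊓ (¬D ⊓ (∃r.(¬A ⊔ ¬B) ⊓ B))) unsat w.r.t. T
   all branches close; clash {B, ¬B} at x₀
2. Hence (∀r.B ⊓ E) ⊑ (D ⊔ (∀r.(A ⊓ B) ⊔ ¬B)): entailed.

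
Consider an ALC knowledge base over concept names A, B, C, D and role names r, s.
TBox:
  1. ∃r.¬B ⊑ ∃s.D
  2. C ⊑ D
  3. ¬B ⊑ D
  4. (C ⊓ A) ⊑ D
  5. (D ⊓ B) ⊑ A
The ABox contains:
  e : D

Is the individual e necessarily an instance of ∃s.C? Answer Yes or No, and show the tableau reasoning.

No

1. e : ∃s.C?  L(e) = {D} ∪ {∀s.¬C}
   open: L(e) ⊇ {D, ¬B, ∀r.B, ∀s.¬C} — e ∉ ∃s.C possible
2. Hence e : ∃s.C: not entailed.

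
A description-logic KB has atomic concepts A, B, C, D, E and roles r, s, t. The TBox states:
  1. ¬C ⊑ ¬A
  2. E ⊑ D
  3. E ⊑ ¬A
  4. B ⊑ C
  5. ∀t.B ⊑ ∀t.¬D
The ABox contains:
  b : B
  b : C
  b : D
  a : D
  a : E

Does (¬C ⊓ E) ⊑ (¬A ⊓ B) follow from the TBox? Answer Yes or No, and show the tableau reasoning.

1. (¬C ⊓ E) ⊑ (¬A ⊓ B)  ⇔  ((¬C ⊓ E) ⊓ (A ⊔ ¬B)) unsat w.r.t. T
   apply at x₀: ¬C⊑¬A; E⊑D; E⊑¬A
   open: L(x₀) ⊇ {D, E, ¬A, ¬B, ¬C, …} (+ ∃-successors)
2. Hence (¬C ⊓ E) ⊑ (¬A ⊓ B): not entailed.

No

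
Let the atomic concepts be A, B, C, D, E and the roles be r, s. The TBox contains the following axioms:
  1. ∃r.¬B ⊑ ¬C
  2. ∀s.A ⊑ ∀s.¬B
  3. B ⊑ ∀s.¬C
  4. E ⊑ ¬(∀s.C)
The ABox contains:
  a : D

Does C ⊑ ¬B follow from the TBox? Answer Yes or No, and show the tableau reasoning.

1. C ⊑ ¬B  ⇔  (C ⊓ B) unsat w.r.t. T
   apply at x₀: B⊑∀s.¬C
   open: L(x₀) ⊇ {B, C, ¬E, ∀r.B, ∀s.¬C, …} (+ ∃-successors)
2. Hence C ⊑ ¬B: not entailed.

No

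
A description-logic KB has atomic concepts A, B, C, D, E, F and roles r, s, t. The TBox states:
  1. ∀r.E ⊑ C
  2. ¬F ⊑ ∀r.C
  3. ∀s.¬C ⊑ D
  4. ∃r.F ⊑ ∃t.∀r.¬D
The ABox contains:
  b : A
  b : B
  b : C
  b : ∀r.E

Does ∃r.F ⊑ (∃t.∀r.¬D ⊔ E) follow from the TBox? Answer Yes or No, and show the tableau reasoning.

Yes

1. ∃r.F ⊑ (∃t.∀r.¬D ⊔ E)  ⇔  (∃r.F ⊓ (∀t.∃r.D ⊓ ¬E)) unsat w.r.t. T
   all branches close; clash {D, ¬D} at an ∃-successor
2. Hence ∃r.F ⊑ (∃t.∀r.¬D ⊔ E): entailed.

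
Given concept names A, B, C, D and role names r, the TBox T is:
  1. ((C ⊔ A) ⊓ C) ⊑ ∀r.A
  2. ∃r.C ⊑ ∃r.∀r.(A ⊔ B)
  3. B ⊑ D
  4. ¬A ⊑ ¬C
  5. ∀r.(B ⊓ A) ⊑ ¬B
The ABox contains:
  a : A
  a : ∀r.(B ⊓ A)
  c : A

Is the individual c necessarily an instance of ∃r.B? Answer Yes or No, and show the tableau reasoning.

No

1. c : ∃r.B?  L(c) = {A} ∪ {∀r.¬B}
   open: L(c) ⊇ {A, ¬B, ¬C, ∀r.¬B, ∀r.¬C} — c ∉ ∃r.B possible
2. Hence c : ∃r.B: not entailed.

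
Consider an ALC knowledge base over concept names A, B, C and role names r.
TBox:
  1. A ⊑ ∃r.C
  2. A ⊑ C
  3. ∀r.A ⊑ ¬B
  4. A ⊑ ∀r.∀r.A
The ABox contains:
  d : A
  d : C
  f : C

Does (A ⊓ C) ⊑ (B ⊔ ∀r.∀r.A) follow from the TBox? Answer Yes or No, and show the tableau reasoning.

1. (A ⊓ C) ⊑ (B ⊔ ∀r.∀r.A)  ⇔  ((A ⊓ C) ⊓ (¬B ⊓ ∃r.∃r.¬A)) unsat w.r.t. T
   all branches close; clash {A, ¬A} at an ∃-successor
2. Hence (A ⊓ C) ⊑ (B ⊔ ∀r.∀r.A): entailed.

Yes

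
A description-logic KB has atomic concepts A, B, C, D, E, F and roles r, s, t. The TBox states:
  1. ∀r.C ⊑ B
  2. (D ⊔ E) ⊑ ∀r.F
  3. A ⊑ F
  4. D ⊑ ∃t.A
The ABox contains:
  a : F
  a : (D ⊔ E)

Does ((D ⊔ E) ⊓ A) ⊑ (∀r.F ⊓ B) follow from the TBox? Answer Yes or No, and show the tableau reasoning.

No

1. ((D ⊔ E) ⊓ A) ⊑ (∀r.F ⊓ B)  ⇔  (((D ⊔ E) ⊓ A) ⊓ (∃r.¬F ⊔ ¬B)) unsat w.r.t. T
   apply at x₀: (D ⊔ E)⊑∀r.F; A⊑F
   open: L(x₀) ⊇ {A, D, F, ¬B, ∀r.F, …} (+ ∃-successors)
2. Hence ((D ⊔ E) ⊓ A) ⊑ (∀r.F ⊓ B): not entailed.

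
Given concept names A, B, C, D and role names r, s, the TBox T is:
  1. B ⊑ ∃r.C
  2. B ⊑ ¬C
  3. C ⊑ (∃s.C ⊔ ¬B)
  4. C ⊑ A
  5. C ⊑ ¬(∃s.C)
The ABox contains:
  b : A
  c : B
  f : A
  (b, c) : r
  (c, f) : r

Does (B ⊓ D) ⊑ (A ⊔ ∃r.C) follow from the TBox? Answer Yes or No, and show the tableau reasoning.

1. (B ⊓ D) ⊑ (A ⊔ ∃r.C)  ⇔  ((B ⊓ D) ⊓ (¬A ⊓ ∀r.¬C)) unsat w.r.t. T
   all branches close; clash {C, ¬C} at an ∃-successor
2. Hence (B ⊓ D) ⊑ (A ⊔ ∃r.C): entailed.

Yes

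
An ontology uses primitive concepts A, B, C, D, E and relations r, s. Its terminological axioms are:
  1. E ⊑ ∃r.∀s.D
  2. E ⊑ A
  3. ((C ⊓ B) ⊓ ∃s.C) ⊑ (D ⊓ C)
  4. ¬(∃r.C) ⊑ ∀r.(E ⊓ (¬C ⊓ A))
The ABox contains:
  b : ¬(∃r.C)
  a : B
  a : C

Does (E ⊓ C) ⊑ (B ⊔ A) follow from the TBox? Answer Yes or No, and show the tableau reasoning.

Yes

1. (E ⊓ C) ⊑ (B ⊔ A)  ⇔  ((E ⊓ C) ⊓ (¬B ⊓ ¬A)) unsat w.r.t. T
   all branches close; clash {A, ¬A} at x₀
2. Hence (E ⊓ C) ⊑ (B ⊔ A): entailed.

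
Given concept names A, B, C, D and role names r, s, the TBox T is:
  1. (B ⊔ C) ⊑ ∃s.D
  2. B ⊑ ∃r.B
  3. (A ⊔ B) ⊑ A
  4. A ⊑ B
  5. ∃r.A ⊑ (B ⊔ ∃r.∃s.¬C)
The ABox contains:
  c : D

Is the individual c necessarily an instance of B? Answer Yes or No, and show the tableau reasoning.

1. c : B?  L(c) = {D} ∪ {¬B}
   open: L(c) ⊇ {D, ¬A, ¬B, ¬C, ∀r.¬A} — c ∉ B possible
2. Hence c : B: not entailed.

No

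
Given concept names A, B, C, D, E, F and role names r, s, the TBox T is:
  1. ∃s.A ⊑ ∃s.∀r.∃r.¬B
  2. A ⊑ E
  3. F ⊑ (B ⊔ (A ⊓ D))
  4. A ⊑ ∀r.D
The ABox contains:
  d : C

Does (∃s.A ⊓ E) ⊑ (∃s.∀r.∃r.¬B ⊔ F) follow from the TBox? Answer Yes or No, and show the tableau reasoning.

1. (∃s.A ⊓ E) ⊑ (∃s.∀r.∃r.¬B ⊔ F)  ⇔  ((∃s.A ⊓ E) ⊓ (∀s.∃r.∀r.B ⊓ ¬F)) unsat w.r.t. T
   all branches close; clash {B, ¬B} at an ∃-successor
2. Hence (∃s.A ⊓ E) ⊑ (∃s.∀r.∃r.¬B ⊔ F): entailed.

Yes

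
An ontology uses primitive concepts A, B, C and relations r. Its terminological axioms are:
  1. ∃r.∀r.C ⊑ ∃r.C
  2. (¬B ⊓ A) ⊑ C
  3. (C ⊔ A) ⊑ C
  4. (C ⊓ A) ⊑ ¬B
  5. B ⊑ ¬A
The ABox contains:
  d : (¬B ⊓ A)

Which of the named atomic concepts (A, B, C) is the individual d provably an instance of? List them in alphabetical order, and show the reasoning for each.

{A, C}

1. d : A?  L(d) = {(¬B ⊓ A)} ∪ {¬A}
   clash {A, ¬A} at d — d ∈ A
2. d : B?  L(d) = {(¬B ⊓ A)} ∪ {¬B}
   apply at d: (¬B ⊓ A)⊑C
   open: L(d) ⊇ {A, C, ¬B, ∀r.∃r.¬C} — d ∉ B possible
3. d : C?  L(d) = {(¬B ⊓ A)} ∪ {¬C}
   clash {C, ¬C} at d — d ∈ C
4. Entailed for d: {A, C}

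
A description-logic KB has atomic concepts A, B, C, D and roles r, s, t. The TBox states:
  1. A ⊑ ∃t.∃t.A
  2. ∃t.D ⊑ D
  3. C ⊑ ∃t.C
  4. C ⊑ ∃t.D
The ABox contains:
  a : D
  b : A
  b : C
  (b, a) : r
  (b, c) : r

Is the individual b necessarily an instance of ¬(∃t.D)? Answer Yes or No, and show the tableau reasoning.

1. b : ¬(∃t.D)?  L(b) = {A, C} ∪ {∃t.D}
   apply at b: A⊑∃t.∃t.A; ∃t.D⊑D; C⊑∃t.C
   open: L(b) ⊇ {A, C, D, ∃t.C, ∃t.D, …} (+ ∃-successors) — b ∉ ¬(∃t.D) possible
2. Hence b : ¬(∃t.D): not entailed.

No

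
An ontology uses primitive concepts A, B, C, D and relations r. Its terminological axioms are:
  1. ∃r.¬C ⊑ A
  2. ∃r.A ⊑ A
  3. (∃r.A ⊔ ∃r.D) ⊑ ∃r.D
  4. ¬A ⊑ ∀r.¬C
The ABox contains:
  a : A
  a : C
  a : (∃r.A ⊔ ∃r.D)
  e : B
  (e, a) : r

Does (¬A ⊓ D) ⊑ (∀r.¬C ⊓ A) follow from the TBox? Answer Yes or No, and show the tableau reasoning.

1. (¬A ⊓ D) ⊑ (∀r.¬C ⊓ A)  ⇔  ((¬A ⊓ D) ⊓ (∃r.C ⊔ ¬A)) unsat w.r.t. T
   apply at x₀: ¬A⊑∀r.¬C
   open: L(x₀) ⊇ {D, ¬A, ∀r.C, ∀r.¬A, ∀r.¬C, …}
2. Hence (¬A ⊓ D) ⊑ (∀r.¬C ⊓ A): not entailed.

No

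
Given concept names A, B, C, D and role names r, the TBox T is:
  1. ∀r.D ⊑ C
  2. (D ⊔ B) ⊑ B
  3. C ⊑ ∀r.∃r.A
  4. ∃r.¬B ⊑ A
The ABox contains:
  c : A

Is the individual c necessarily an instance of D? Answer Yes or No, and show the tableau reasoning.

No

1. c : D?  L(c) = {A} ∪ {¬D}
   open: L(c) ⊇ {A, ¬B, ¬C, ¬D, ∃r.¬D} (+ ∃-successors) — c ∉ D possible
2. Hence c : D: not entailed.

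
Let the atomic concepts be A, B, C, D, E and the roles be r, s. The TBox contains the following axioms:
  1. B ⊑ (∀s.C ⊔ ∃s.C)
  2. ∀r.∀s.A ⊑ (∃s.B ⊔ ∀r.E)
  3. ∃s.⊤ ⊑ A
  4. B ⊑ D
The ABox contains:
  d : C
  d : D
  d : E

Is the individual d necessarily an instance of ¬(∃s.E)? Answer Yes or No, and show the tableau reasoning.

No

1. d : ¬(∃s.E)?  L(d) = {C, D, E} ∪ {∃s.E}
   open: L(d) ⊇ {A, C, D, E, ¬B, …} (+ ∃-successors) — d ∉ ¬(∃s.E) possible
2. Hence d : ¬(∃s.E): not entailed.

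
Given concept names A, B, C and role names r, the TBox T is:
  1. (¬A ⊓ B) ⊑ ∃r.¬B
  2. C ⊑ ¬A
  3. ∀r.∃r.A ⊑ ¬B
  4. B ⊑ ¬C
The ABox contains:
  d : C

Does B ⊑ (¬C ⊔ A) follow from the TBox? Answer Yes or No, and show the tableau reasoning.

1. B ⊑ (¬C ⊔ A)  ⇔  (B ⊓ (C ⊓ ¬A)) unsat w.r.t. T
   all branches close; clash {C, ¬C} at x₀
2. Hence B ⊑ (¬C ⊔ A): entailed.

Yes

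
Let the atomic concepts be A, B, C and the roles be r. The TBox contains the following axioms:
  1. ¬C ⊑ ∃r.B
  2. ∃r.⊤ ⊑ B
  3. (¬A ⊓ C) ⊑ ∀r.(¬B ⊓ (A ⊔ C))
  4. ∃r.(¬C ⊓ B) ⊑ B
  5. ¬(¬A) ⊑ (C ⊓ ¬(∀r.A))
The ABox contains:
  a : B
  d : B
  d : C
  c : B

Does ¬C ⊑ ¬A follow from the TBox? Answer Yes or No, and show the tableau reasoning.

1. ¬C ⊑ ¬A  ⇔  (¬C ⊓ A) unsat w.r.t. T
   all branches close; clash {C, ¬C} at x₀
2. Hence ¬C ⊑ ¬A: entailed.

Yes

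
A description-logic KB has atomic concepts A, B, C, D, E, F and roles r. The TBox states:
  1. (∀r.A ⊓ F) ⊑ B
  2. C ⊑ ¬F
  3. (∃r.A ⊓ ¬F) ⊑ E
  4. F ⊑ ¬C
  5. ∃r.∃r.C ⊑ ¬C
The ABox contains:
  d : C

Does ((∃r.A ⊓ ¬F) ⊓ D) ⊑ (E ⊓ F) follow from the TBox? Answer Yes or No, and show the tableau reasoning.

No

1. ((∃r.A ⊓ ¬F) ⊓ D) ⊑ (E ⊓ F)  ⇔  (((∃r.A ⊓ ¬F) ⊓ D) ⊓ (¬E ⊔ ¬F)) unsat w.r.t. T
   apply at x₀: (∃r.A ⊓ ¬F)⊑E
   open: L(x₀) ⊇ {D, E, ¬F, ∀r.∀r.¬C, ∃r.A} (+ ∃-successors)
2. Hence ((∃r.A ⊓ ¬F) ⊓ D) ⊑ (E ⊓ F): not entailed.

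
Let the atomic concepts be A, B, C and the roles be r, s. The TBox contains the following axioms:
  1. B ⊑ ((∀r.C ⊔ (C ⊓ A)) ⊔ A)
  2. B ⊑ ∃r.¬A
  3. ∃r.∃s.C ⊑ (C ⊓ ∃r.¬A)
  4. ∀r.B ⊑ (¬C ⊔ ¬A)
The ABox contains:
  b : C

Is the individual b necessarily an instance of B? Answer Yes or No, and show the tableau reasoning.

1. b : B?  L(b) = {C} ∪ {¬B}
   open: L(b) ⊇ {C, ¬B, ∀r.∀s.¬C, ∃r.¬B} (+ ∃-successors) — b ∉ B possible
2. Hence b : B: not entailed.

No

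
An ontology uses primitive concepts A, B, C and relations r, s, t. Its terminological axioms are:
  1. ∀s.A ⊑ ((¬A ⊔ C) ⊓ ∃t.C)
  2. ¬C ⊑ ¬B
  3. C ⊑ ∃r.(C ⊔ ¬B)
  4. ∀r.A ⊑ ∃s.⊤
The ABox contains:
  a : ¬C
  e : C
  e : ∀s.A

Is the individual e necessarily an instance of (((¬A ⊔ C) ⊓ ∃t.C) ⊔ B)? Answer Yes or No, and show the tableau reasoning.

Yes

1. e : (((¬A ⊔ C) ⊓ ∃t.C) ⊔ B)?  L(e) = {C, ∀s.A} ∪ {(((A ⊓ ¬C) ⊔ ∀t.¬C) ⊓ ¬B)}
   clash {C, ¬C} at an ∃-successor — e ∈ (((¬A ⊔ C) ⊓ ∃t.C) ⊔ B)
2. Hence e : (((¬A ⊔ C) ⊓ ∃t.C) ⊔ B): entailed.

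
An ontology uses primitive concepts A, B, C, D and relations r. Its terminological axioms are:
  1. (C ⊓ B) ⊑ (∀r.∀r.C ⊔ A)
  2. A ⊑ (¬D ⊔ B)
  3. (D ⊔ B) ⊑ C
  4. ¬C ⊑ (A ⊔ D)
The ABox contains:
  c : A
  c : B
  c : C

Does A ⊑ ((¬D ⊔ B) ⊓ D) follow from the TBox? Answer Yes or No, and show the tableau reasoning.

1. A ⊑ ((¬D ⊔ B) ⊓ D)  ⇔  (A ⊓ ((D ⊓ ¬B) ⊔ ¬D)) unsat w.r.t. T
   apply at x₀: A⊑(¬D ⊔ B)
   open: L(x₀) ⊇ {A, C, ¬B, ¬D}
2. Hence A ⊑ ((¬D ⊔ B) ⊓ D): not entailed.

No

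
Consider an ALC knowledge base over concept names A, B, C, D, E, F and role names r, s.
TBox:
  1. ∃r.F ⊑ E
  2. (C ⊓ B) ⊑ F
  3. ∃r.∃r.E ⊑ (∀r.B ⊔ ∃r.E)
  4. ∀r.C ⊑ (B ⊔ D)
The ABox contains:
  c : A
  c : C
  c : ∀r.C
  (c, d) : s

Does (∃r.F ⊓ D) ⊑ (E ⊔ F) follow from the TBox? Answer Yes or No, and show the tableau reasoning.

1. (∃r.F ⊓ D) ⊑ (E ⊔ F)  ⇔  ((∃r.F ⊓ D) ⊓ (¬E ⊓ ¬F)) unsat w.r.t. T
   all branches close; clash {F, ¬F} at x₀
2. Hence (∃r.F ⊓ D) ⊑ (E ⊔ F): entailed.

Yes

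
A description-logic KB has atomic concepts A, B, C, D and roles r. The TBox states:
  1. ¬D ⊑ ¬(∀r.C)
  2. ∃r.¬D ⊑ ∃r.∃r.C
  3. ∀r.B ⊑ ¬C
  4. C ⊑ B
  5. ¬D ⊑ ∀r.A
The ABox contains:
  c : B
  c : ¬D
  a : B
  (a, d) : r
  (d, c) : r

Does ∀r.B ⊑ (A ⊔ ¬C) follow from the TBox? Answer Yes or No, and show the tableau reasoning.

Yes

1. ∀r.B ⊑ (A ⊔ ¬C)  ⇔  (∀r.B ⊓ (¬A ⊓ C)) unsat w.r.t. T
   all branches close; clash {C, ¬C} at x₀
2. Hence ∀r.B ⊑ (A ⊔ ¬C): entailed.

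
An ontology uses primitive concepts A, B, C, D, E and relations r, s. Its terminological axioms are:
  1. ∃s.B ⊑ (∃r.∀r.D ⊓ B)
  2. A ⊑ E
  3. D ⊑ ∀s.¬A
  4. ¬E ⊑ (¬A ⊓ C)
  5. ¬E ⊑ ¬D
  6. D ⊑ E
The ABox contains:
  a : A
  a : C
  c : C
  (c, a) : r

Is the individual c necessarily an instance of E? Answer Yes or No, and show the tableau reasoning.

1. c : E?  L(c) = {C} ∪ {¬E}
   apply at c: ¬E⊑(¬A ⊓ C); ¬E⊑¬D
   open: L(c) ⊇ {C, ¬A, ¬D, ¬E, ∀s.¬B} — c ∉ E possible
2. Hence c : E: not entailed.

No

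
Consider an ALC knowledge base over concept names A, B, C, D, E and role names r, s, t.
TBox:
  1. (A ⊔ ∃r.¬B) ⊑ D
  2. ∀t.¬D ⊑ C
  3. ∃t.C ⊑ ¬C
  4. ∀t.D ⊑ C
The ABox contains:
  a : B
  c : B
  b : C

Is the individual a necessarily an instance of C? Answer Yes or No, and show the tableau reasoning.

1. a : C?  L(a) = {B} ∪ {¬C}
   open: L(a) ⊇ {B, ¬A, ¬C, ∀r.B, ∃t.D, …} (+ ∃-successors) — a ∉ C possible
2. Hence a : C: not entailed.

No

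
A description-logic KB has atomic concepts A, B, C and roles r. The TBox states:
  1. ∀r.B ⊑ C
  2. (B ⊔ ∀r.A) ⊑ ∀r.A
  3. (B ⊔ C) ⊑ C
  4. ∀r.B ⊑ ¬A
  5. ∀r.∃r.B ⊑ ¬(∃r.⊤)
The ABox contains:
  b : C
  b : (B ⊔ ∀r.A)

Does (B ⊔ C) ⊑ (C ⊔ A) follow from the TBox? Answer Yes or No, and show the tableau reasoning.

1. (B ⊔ C) ⊑ (C ⊔ A)  ⇔  ((B ⊔ C) ⊓ (¬C ⊓ ¬A)) unsat w.r.t. T
   all branches close; clash {C, ¬C} at x₀
2. Hence (B ⊔ C) ⊑ (C ⊔ A): entailed.

Yes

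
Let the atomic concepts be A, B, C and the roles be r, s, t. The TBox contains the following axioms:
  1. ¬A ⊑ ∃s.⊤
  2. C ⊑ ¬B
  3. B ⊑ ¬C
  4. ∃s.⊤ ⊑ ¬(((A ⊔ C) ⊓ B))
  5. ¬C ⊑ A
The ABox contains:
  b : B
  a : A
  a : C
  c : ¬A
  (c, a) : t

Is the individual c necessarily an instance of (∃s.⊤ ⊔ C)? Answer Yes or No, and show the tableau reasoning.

1. c : (∃s.⊤ ⊔ C)?  L(c) = {¬A} ∪ {(∀s.⊥ ⊓ ¬C)}
   clash {A, ¬A} at c — c ∈ (∃s.⊤ ⊔ C)
2. Hence c : (∃s.⊤ ⊔ C): entailed.

Yes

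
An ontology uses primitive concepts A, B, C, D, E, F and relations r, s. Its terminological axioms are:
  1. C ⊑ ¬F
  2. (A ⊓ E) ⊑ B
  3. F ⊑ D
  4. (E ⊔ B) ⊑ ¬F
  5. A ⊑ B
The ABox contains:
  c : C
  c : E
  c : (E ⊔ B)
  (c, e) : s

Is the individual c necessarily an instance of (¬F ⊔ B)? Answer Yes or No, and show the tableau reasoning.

1. c : (¬F ⊔ B)?  L(c) = {C, E, (E ⊔ B)} ∪ {(F ⊓ ¬B)}
   clash {B, ¬B} at c — c ∈ (¬F ⊔ B)
2. Hence c : (¬F ⊔ B): entailed.

Yes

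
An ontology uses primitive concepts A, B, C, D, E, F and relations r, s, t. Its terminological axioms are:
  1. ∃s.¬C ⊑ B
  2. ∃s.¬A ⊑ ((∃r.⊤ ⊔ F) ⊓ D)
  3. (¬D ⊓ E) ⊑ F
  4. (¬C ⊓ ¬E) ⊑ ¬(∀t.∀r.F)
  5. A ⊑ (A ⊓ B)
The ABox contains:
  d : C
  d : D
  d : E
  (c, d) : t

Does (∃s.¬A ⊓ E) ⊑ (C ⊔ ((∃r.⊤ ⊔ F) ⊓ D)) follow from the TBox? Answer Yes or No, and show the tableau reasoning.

1. (∃s.¬A ⊓ E) ⊑ (C ⊔ ((∃r.⊤ ⊔ F) ⊓ D))  ⇔  ((∃s.¬A ⊓ E) ⊓ (¬C ⊓ ((∀r.⊥ ⊓ ¬F) ⊔ ¬D))) unsat w.r.t. T
   all branches close; clash {D, ¬D} at x₀
2. Hence (∃s.¬A ⊓ E) ⊑ (C ⊔ ((∃r.⊤ ⊔ F) ⊓ D)): entailed.

Yes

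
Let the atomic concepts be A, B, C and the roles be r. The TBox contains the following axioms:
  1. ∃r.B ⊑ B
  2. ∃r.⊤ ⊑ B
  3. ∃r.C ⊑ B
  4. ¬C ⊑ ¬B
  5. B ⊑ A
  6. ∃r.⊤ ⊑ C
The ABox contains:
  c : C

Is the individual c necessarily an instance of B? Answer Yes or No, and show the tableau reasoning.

1. c : B?  L(c) = {C} ∪ {¬B}
   open: L(c) ⊇ {C, ¬B, ∀r.¬B, ∀r.¬C, ∀r.⊥} — c ∉ B possible
2. Hence c : B: not entailed.

No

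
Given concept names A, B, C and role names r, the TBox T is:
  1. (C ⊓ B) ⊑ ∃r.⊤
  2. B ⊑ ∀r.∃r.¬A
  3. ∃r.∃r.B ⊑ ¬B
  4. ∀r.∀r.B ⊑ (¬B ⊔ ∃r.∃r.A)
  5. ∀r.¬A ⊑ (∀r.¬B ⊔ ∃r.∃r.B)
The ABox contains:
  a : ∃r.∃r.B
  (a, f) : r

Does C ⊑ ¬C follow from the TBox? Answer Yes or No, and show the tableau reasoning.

1. C ⊑ ¬C  ⇔  (C ⊓ C) unsat w.r.t. T
   open: L(x₀) ⊇ {C, ¬B, ∃r.A, ∃r.∃r.¬B} (+ ∃-successors)
2. Hence C ⊑ ¬C: not entailed.

No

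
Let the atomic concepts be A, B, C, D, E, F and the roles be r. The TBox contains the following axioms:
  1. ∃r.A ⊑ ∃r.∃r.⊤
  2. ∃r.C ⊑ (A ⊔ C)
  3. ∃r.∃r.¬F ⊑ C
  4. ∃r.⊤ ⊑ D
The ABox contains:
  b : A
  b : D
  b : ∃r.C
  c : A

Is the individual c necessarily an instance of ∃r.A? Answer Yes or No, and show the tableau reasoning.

1. c : ∃r.A?  L(c) = {A} ∪ {∀r.¬A}
   open: L(c) ⊇ {A, ∀r.¬A, ∀r.¬C, ∀r.∀r.F, ∀r.⊥} — c ∉ ∃r.A possible
2. Hence c : ∃r.A: not entailed.

No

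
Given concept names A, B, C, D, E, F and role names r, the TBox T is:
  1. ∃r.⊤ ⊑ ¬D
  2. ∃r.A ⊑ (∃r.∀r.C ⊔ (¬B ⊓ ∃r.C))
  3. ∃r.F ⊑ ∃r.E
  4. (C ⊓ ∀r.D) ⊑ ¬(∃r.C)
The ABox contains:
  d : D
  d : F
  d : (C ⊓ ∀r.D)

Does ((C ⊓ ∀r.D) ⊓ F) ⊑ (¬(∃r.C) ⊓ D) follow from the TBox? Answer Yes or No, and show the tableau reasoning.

No

1. ((C ⊓ ∀r.D) ⊓ F) ⊑ (¬(∃r.C) ⊓ D)  ⇔  (((C ⊓ ∀r.D) ⊓ F) ⊓ (∃r.C ⊔ ¬D)) unsat w.r.t. T
   apply at x₀: (C ⊓ ∀r.D)⊑¬(∃r.C)
   open: L(x₀) ⊇ {C, F, ¬D, ∀r.D, ∀r.¬A, …}
2. Hence ((C ⊓ ∀r.D) ⊓ F) ⊑ (¬(∃r.C) ⊓ D): not entailed.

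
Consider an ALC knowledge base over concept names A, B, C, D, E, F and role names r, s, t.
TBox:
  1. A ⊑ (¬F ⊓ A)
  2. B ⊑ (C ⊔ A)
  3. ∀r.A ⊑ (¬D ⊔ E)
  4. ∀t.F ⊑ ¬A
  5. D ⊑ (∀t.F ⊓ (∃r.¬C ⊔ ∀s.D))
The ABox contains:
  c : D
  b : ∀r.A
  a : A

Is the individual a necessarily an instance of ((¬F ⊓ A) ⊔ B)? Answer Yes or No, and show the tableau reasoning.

Yes

1. a : ((¬F ⊓ A) ⊔ B)?  L(a) = {A} ∪ {((F ⊔ ¬A) ⊓ ¬B)}
   clash {A, ¬A} at a — a ∈ ((¬F ⊓ A) ⊔ B)
2. Hence a : ((¬F ⊓ A) ⊔ B): entailed.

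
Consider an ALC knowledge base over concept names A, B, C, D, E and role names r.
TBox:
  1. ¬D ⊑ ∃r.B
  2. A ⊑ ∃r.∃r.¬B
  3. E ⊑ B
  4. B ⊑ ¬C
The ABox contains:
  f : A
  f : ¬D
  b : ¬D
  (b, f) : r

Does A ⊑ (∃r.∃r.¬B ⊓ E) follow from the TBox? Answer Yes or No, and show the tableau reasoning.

1. A ⊑ (∃r.∃r.¬B ⊓ E)  ⇔  (A ⊓ (∀r.∀r.B ⊔ ¬E)) unsat w.r.t. T
   apply at x₀: A⊑∃r.∃r.¬B
   open: L(x₀) ⊇ {A, D, ¬B, ¬E, ∃r.∃r.¬B} (+ ∃-successors)
2. Hence A ⊑ (∃r.∃r.¬B ⊓ E): not entailed.

No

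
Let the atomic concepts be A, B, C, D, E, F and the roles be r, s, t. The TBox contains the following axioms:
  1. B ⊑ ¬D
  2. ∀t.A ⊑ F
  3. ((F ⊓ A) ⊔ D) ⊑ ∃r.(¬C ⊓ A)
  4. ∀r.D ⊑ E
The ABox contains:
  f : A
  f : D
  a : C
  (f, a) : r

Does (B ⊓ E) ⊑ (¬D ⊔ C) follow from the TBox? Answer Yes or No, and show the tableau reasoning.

Yes

1. (B ⊓ E) ⊑ (¬D ⊔ C)  ⇔  ((B ⊓ E) ⊓ (D ⊓ ¬C)) unsat w.r.t. T
   all branches close; clash {D, ¬D} at x₀
2. Hence (B ⊓ E) ⊑ (¬D ⊔ C): entailed.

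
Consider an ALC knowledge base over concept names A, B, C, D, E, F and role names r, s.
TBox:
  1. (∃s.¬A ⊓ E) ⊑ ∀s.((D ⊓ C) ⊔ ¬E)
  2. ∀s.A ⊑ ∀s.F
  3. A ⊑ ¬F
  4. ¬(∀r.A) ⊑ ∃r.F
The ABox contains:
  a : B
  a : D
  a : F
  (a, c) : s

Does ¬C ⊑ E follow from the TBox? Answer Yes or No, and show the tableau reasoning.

1. ¬C ⊑ E  ⇔  (¬C ⊓ ¬E) unsat w.r.t. T
   open: L(x₀) ⊇ {¬A, ¬C, ¬E, ∀r.A, ∃s.¬A} (+ ∃-successors)
2. Hence ¬C ⊑ E: not entailed.

No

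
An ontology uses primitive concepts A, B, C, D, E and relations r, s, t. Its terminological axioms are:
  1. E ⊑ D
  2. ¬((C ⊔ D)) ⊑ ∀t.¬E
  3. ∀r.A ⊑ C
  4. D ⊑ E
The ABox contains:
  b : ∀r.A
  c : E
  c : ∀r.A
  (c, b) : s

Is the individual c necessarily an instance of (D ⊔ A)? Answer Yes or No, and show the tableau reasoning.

Yes

1. c : (D ⊔ A)?  L(c) = {E, ∀r.A} ∪ {(¬D ⊓ ¬A)}
   clash {D, ¬D} at c — c ∈ (D ⊔ A)
2. Hence c : (D ⊔ A): entailed.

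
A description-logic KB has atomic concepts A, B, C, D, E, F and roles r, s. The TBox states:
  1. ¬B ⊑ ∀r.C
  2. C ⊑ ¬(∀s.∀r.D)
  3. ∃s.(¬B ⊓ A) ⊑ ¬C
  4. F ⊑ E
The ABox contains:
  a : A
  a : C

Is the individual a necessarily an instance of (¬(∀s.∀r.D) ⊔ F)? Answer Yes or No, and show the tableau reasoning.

Yes

1. a : (¬(∀s.∀r.D) ⊔ F)?  L(a) = {A, C} ∪ {(∀s.∀r.D ⊓ ¬F)}
   clash {C, ¬C} at a — a ∈ (¬(∀s.∀r.D) ⊔ F)
2. Hence a : (¬(∀s.∀r.D) ⊔ F): entailed.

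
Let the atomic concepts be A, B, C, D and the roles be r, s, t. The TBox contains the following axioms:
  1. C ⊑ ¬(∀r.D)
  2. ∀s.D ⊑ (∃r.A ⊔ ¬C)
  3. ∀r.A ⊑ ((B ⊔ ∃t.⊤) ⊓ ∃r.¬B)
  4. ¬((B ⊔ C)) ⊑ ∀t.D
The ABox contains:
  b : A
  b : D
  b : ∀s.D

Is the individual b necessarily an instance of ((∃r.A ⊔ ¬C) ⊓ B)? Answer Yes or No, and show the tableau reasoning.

1. b : ((∃r.A ⊔ ¬C) ⊓ B)?  L(b) = {A, D, ∀s.D} ∪ {((∀r.¬A ⊓ C) ⊔ ¬B)}
   apply at b: ∀s.D⊑(∃r.A ⊔ ¬C)
   open: L(b) ⊇ {A, C, D, ¬B, ∀s.D, …} (+ ∃-successors) — b ∉ ((∃r.A ⊔ ¬C) ⊓ B) possible
2. Hence b : ((∃r.A ⊔ ¬C) ⊓ B): not entailed.

No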